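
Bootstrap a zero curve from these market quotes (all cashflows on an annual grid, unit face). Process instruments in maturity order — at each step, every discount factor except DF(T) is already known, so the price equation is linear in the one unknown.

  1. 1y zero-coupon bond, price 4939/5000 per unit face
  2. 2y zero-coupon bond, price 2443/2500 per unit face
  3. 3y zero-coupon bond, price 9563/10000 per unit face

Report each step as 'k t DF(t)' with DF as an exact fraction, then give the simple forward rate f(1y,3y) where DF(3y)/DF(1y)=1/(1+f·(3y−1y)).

step 1 [1y] zero: DF = P = 4939/5000 ≈ 0.987800
step 2 [2y] zero: DF = P = 2443/2500 ≈ 0.977200
step 3 [3y] zero: DF = P = 9563/10000 ≈ 0.956300

1 1 4939/5000
2 2 2443/2500
3 3 9563/10000
f(1y,3y) = ((4939/5000)/(9563/10000) − 1)/(2) = 315/19126 ≈ 1.6470%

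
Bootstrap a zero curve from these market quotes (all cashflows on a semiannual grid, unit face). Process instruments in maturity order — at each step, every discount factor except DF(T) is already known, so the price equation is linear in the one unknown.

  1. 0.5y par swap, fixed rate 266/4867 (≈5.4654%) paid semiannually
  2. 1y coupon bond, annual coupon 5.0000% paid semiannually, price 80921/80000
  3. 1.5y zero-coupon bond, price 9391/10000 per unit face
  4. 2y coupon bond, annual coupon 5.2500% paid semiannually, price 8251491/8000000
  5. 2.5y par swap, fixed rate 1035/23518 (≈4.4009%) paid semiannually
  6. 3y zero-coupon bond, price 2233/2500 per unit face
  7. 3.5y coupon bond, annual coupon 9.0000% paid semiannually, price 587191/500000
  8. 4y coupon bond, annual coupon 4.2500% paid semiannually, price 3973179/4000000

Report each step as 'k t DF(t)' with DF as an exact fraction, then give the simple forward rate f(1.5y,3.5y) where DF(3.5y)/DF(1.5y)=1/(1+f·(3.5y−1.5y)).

1 1/2 4867/5000
2 1 9631/10000
3 3/2 9391/10000
4 2 1863/2000
5 5/2 1793/2000
6 3 2233/2500
7 7/2 2207/2500
8 4 4189/5000
f(1.5y,3.5y) = ((9391/10000)/(2207/2500) − 1)/(2) = 563/17656 ≈ 3.1887%

step 1 [0.5y] swap r/2=133/4867: DF=(1 − 133/4867·(0))/(1+133/4867) = 4867/5000 ≈ 0.973400
step 2 [1y] bond c/2=1/40: DF=(80921/80000 − 1/40·(0.973400))/(1+1/40) = 9631/10000 ≈ 0.963100
step 3 [1.5y] zero: DF = P = 9391/10000 ≈ 0.939100
step 4 [2y] bond c/2=21/800: DF=(8251491/8000000 − 21/800·(0.973400+0.963100+0.939100))/(1+21/800) = 1863/2000 ≈ 0.931500
step 5 [2.5y] swap r/2=1035/47036: DF=(1 − 1035/47036·(0.973400+0.963100+0.939100+0.931500))/(1+1035/47036) = 1793/2000 ≈ 0.896500
step 6 [3y] zero: DF = P = 2233/2500 ≈ 0.893200
step 7 [3.5y] bond c/2=9/200: DF=(587191/500000 − 9/200·(0.973400+0.963100+0.939100+0.931500+0.896500+0.893200))/(1+9/200) = 2207/2500 ≈ 0.882800
step 8 [4y] bond c/2=17/800: DF=(3973179/4000000 − 17/800·(0.973400+0.963100+0.939100+0.931500+0.896500+0.893200+0.882800))/(1+17/800) = 4189/5000 ≈ 0.837800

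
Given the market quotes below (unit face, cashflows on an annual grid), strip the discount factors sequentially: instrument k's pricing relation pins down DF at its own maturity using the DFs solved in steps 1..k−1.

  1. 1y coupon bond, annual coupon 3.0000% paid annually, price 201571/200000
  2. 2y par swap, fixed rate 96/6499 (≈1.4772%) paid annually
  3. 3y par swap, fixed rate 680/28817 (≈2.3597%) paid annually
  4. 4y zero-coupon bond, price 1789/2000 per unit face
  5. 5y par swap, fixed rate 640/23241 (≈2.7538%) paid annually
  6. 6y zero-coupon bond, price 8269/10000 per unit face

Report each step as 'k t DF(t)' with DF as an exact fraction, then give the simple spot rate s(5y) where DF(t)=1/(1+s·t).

1 1 1957/2000
2 2 607/625
3 3 233/250
4 4 1789/2000
5 5 109/125
6 6 8269/10000
s(5y) = (1/(109/125) − 1)/(5) = 16/545 ≈ 2.9358%

step 1 [1y] bond c/1=3/100: DF=(201571/200000 − 3/100·(0))/(1+3/100) = 1957/2000 ≈ 0.978500
step 2 [2y] swap r/1=96/6499: DF=(1 − 96/6499·(0.978500))/(1+96/6499) = 607/625 ≈ 0.971200
step 3 [3y] swap r/1=680/28817: DF=(1 − 680/28817·(0.978500+0.971200))/(1+680/28817) = 233/250 ≈ 0.932000
step 4 [4y] zero: DF = P = 1789/2000 ≈ 0.894500
step 5 [5y] swap r/1=640/23241: DF=(1 − 640/23241·(0.978500+0.971200+0.932000+0.894500))/(1+640/23241) = 109/125 ≈ 0.872000
step 6 [6y] zero: DF = P = 8269/10000 ≈ 0.826900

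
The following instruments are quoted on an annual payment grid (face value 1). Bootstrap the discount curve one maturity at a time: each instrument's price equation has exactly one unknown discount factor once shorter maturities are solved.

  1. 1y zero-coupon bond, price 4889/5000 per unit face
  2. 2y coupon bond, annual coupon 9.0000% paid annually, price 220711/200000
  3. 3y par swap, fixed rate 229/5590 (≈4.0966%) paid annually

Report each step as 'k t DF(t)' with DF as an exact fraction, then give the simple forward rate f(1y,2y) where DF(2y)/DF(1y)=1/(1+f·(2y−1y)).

1 1 4889/5000
2 2 9317/10000
3 3 1771/2000
f(1y,2y) = ((4889/5000)/(9317/10000) − 1)/(1) = 461/9317 ≈ 4.9479%

step 1 [1y] zero: DF = P = 4889/5000 ≈ 0.977800
step 2 [2y] bond c/1=9/100: DF=(220711/200000 − 9/100·(0.977800))/(1+9/100) = 9317/10000 ≈ 0.931700
step 3 [3y] swap r/1=229/5590: DF=(1 − 229/5590·(0.977800+0.931700))/(1+229/5590) = 1771/2000 ≈ 0.885500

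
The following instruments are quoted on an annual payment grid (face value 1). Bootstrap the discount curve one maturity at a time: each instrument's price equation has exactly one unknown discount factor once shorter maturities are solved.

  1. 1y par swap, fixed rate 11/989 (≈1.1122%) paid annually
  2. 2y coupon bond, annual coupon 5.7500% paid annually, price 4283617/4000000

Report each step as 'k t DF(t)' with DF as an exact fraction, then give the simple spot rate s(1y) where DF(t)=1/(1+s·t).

1 1 989/1000
2 2 9589/10000
s(1y) = (1/(989/1000) − 1)/(1) = 11/989 ≈ 1.1122%

step 1 [1y] swap r/1=11/989: DF=(1 − 11/989·(0))/(1+11/989) = 989/1000 ≈ 0.989000
step 2 [2y] bond c/1=23/400: DF=(4283617/4000000 − 23/400·(0.989000))/(1+23/400) = 9589/10000 ≈ 0.958900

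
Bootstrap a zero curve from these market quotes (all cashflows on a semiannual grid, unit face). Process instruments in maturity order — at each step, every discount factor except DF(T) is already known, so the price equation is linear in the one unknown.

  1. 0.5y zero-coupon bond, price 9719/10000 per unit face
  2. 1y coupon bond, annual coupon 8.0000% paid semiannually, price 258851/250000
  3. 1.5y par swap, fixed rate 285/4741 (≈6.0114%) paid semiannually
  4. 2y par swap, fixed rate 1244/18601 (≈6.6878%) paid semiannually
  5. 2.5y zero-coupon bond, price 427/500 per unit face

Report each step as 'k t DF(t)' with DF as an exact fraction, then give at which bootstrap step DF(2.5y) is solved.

1 1/2 9719/10000
2 1 4791/5000
3 3/2 1829/2000
4 2 2189/2500
5 5/2 427/500
DF(2.5y) is solved at step 5

step 1 [0.5y] zero: DF = P = 9719/10000 ≈ 0.971900
step 2 [1y] bond c/2=1/25: DF=(258851/250000 − 1/25·(0.971900))/(1+1/25) = 4791/5000 ≈ 0.958200
step 3 [1.5y] swap r/2=285/9482: DF=(1 − 285/9482·(0.971900+0.958200))/(1+285/9482) = 1829/2000 ≈ 0.914500
step 4 [2y] swap r/2=622/18601: DF=(1 − 622/18601·(0.971900+0.958200+0.914500))/(1+622/18601) = 2189/2500 ≈ 0.875600
step 5 [2.5y] zero: DF = P = 427/500 ≈ 0.854000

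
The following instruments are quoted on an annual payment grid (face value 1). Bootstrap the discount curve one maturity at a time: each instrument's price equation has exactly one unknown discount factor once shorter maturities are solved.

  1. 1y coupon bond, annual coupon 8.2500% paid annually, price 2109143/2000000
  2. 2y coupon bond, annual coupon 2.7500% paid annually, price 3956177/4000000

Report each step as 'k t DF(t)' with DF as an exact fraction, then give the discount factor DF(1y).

1 1 4871/5000
2 2 1873/2000
DF(1y) = 4871/5000 ≈ 0.974200

step 1 [1y] bond c/1=33/400: DF=(2109143/2000000 − 33/400·(0))/(1+33/400) = 4871/5000 ≈ 0.974200
step 2 [2y] bond c/1=11/400: DF=(3956177/4000000 − 11/400·(0.974200))/(1+11/400) = 1873/2000 ≈ 0.936500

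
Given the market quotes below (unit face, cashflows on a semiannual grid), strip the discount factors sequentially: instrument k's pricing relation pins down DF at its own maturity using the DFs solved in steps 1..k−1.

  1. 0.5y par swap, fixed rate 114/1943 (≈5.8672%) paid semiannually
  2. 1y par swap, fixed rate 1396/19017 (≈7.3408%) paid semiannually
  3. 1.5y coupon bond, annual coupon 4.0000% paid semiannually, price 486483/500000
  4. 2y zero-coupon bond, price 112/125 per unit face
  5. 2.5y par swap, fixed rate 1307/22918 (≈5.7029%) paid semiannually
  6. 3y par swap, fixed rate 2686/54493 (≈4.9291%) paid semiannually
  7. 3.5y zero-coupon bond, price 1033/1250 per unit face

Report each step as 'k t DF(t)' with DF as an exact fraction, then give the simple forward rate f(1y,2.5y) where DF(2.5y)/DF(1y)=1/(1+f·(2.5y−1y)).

step 1 [0.5y] swap r/2=57/1943: DF=(1 − 57/1943·(0))/(1+57/1943) = 1943/2000 ≈ 0.971500
step 2 [1y] swap r/2=698/19017: DF=(1 − 698/19017·(0.971500))/(1+698/19017) = 4651/5000 ≈ 0.930200
step 3 [1.5y] bond c/2=1/50: DF=(486483/500000 − 1/50·(0.971500+0.930200))/(1+1/50) = 4583/5000 ≈ 0.916600
step 4 [2y] zero: DF = P = 112/125 ≈ 0.896000
step 5 [2.5y] swap r/2=1307/45836: DF=(1 − 1307/45836·(0.971500+0.930200+0.916600+0.896000))/(1+1307/45836) = 8693/10000 ≈ 0.869300
step 6 [3y] swap r/2=1343/54493: DF=(1 − 1343/54493·(0.971500+0.930200+0.916600+0.896000+0.869300))/(1+1343/54493) = 8657/10000 ≈ 0.865700
step 7 [3.5y] zero: DF = P = 1033/1250 ≈ 0.826400

1 1/2 1943/2000
2 1 4651/5000
3 3/2 4583/5000
4 2 112/125
5 5/2 8693/10000
6 3 8657/10000
7 7/2 1033/1250
f(1y,2.5y) = ((4651/5000)/(8693/10000) − 1)/(3/2) = 406/8693 ≈ 4.6704%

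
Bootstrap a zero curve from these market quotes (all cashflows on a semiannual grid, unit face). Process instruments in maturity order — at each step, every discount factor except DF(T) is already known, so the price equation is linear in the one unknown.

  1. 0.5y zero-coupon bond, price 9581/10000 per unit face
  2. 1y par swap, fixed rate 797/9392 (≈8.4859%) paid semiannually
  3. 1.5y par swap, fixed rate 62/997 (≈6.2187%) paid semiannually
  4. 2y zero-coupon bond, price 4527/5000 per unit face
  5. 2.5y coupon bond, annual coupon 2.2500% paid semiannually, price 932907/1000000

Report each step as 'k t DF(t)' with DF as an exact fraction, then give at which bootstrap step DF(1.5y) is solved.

1 1/2 9581/10000
2 1 9203/10000
3 3/2 2283/2500
4 2 4527/5000
5 5/2 4407/5000
DF(1.5y) is solved at step 3

step 1 [0.5y] zero: DF = P = 9581/10000 ≈ 0.958100
step 2 [1y] swap r/2=797/18784: DF=(1 − 797/18784·(0.958100))/(1+797/18784) = 9203/10000 ≈ 0.920300
step 3 [1.5y] swap r/2=31/997: DF=(1 − 31/997·(0.958100+0.920300))/(1+31/997) = 2283/2500 ≈ 0.913200
step 4 [2y] zero: DF = P = 4527/5000 ≈ 0.905400
step 5 [2.5y] bond c/2=9/800: DF=(932907/1000000 − 9/800·(0.958100+0.920300+0.913200+0.905400))/(1+9/800) = 4407/5000 ≈ 0.881400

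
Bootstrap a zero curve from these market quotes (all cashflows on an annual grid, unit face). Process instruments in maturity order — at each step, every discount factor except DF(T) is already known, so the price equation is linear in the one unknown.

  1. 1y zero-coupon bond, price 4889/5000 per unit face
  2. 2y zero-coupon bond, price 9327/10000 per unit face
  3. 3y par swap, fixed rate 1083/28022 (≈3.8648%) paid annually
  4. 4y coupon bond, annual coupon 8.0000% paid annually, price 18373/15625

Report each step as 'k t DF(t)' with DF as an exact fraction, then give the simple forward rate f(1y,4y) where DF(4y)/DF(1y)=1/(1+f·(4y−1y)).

step 1 [1y] zero: DF = P = 4889/5000 ≈ 0.977800
step 2 [2y] zero: DF = P = 9327/10000 ≈ 0.932700
step 3 [3y] swap r/1=1083/28022: DF=(1 − 1083/28022·(0.977800+0.932700))/(1+1083/28022) = 8917/10000 ≈ 0.891700
step 4 [4y] bond c/1=2/25: DF=(18373/15625 − 2/25·(0.977800+0.932700+0.891700))/(1+2/25) = 2203/2500 ≈ 0.881200

1 1 4889/5000
2 2 9327/10000
3 3 8917/10000
4 4 2203/2500
f(1y,4y) = ((4889/5000)/(2203/2500) − 1)/(3) = 161/4406 ≈ 3.6541%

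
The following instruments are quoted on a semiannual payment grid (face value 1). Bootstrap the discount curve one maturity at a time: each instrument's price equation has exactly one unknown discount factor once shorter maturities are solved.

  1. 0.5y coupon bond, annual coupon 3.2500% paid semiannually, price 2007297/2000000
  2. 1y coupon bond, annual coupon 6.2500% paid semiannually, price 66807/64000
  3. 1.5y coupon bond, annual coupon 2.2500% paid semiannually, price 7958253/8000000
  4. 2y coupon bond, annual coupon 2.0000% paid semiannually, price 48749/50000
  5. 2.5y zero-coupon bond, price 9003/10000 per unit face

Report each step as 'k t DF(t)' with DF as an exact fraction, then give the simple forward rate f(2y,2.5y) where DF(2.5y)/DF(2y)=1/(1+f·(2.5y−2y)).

step 1 [0.5y] bond c/2=13/800: DF=(2007297/2000000 − 13/800·(0))/(1+13/800) = 2469/2500 ≈ 0.987600
step 2 [1y] bond c/2=1/32: DF=(66807/64000 − 1/32·(0.987600))/(1+1/32) = 9823/10000 ≈ 0.982300
step 3 [1.5y] bond c/2=9/800: DF=(7958253/8000000 − 9/800·(0.987600+0.982300))/(1+9/800) = 4809/5000 ≈ 0.961800
step 4 [2y] bond c/2=1/100: DF=(48749/50000 − 1/100·(0.987600+0.982300+0.961800))/(1+1/100) = 9363/10000 ≈ 0.936300
step 5 [2.5y] zero: DF = P = 9003/10000 ≈ 0.900300

1 1/2 2469/2500
2 1 9823/10000
3 3/2 4809/5000
4 2 9363/10000
5 5/2 9003/10000
f(2y,2.5y) = ((9363/10000)/(9003/10000) − 1)/(1/2) = 240/3001 ≈ 7.9973%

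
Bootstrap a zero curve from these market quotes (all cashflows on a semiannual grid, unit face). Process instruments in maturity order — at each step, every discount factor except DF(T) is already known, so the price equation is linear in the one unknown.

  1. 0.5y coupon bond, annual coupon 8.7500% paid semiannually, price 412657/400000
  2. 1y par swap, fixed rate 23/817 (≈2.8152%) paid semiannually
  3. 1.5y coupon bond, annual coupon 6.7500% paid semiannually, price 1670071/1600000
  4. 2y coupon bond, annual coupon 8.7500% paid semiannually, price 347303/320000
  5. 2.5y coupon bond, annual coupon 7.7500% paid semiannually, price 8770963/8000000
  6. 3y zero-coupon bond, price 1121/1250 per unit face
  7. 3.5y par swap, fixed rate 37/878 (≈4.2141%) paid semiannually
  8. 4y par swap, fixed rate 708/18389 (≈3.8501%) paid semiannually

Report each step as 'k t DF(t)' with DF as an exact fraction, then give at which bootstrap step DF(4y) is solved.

step 1 [0.5y] bond c/2=7/160: DF=(412657/400000 − 7/160·(0))/(1+7/160) = 2471/2500 ≈ 0.988400
step 2 [1y] swap r/2=23/1634: DF=(1 − 23/1634·(0.988400))/(1+23/1634) = 2431/2500 ≈ 0.972400
step 3 [1.5y] bond c/2=27/800: DF=(1670071/1600000 − 27/800·(0.988400+0.972400))/(1+27/800) = 9457/10000 ≈ 0.945700
step 4 [2y] bond c/2=7/160: DF=(347303/320000 − 7/160·(0.988400+0.972400+0.945700))/(1+7/160) = 459/500 ≈ 0.918000
step 5 [2.5y] bond c/2=31/800: DF=(8770963/8000000 − 31/800·(0.988400+0.972400+0.945700+0.918000))/(1+31/800) = 1141/1250 ≈ 0.912800
step 6 [3y] zero: DF = P = 1121/1250 ≈ 0.896800
step 7 [3.5y] swap r/2=37/1756: DF=(1 − 37/1756·(0.988400+0.972400+0.945700+0.918000+0.912800+0.896800))/(1+37/1756) = 8631/10000 ≈ 0.863100
step 8 [4y] swap r/2=354/18389: DF=(1 − 354/18389·(0.988400+0.972400+0.945700+0.918000+0.912800+0.896800+0.863100))/(1+354/18389) = 1073/1250 ≈ 0.858400

1 1/2 2471/2500
2 1 2431/2500
3 3/2 9457/10000
4 2 459/500
5 5/2 1141/1250
6 3 1121/1250
7 7/2 8631/10000
8 4 1073/1250
DF(4y) is solved at step 8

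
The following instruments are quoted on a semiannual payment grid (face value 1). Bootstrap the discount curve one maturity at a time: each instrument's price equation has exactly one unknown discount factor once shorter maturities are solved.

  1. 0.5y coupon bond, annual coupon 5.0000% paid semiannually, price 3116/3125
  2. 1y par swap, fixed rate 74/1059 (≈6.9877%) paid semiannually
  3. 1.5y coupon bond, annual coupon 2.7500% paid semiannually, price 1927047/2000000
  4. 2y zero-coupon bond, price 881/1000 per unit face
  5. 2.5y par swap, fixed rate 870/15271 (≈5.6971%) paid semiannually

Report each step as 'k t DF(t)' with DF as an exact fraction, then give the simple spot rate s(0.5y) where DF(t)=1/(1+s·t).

step 1 [0.5y] bond c/2=1/40: DF=(3116/3125 − 1/40·(0))/(1+1/40) = 608/625 ≈ 0.972800
step 2 [1y] swap r/2=37/1059: DF=(1 − 37/1059·(0.972800))/(1+37/1059) = 4667/5000 ≈ 0.933400
step 3 [1.5y] bond c/2=11/800: DF=(1927047/2000000 − 11/800·(0.972800+0.933400))/(1+11/800) = 4623/5000 ≈ 0.924600
step 4 [2y] zero: DF = P = 881/1000 ≈ 0.881000
step 5 [2.5y] swap r/2=435/15271: DF=(1 − 435/15271·(0.972800+0.933400+0.924600+0.881000))/(1+435/15271) = 1739/2000 ≈ 0.869500

1 1/2 608/625
2 1 4667/5000
3 3/2 4623/5000
4 2 881/1000
5 5/2 1739/2000
s(0.5y) = (1/(608/625) − 1)/(1/2) = 17/304 ≈ 5.5921%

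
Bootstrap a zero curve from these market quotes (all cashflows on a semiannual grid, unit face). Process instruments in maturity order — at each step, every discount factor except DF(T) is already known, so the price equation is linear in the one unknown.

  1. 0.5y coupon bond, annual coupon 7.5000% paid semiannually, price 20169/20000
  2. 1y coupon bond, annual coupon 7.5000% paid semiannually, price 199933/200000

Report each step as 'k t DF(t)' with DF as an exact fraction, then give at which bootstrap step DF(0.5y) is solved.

step 1 [0.5y] bond c/2=3/80: DF=(20169/20000 − 3/80·(0))/(1+3/80) = 243/250 ≈ 0.972000
step 2 [1y] bond c/2=3/80: DF=(199933/200000 − 3/80·(0.972000))/(1+3/80) = 2321/2500 ≈ 0.928400

1 1/2 243/250
2 1 2321/2500
DF(0.5y) is solved at step 1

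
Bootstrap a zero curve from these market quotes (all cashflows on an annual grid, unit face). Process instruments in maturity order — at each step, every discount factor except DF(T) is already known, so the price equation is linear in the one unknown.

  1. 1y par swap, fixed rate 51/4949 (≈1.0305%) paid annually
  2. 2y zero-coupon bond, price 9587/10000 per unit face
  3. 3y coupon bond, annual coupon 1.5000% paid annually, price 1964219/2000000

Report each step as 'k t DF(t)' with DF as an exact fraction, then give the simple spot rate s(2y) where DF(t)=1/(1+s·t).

step 1 [1y] swap r/1=51/4949: DF=(1 − 51/4949·(0))/(1+51/4949) = 4949/5000 ≈ 0.989800
step 2 [2y] zero: DF = P = 9587/10000 ≈ 0.958700
step 3 [3y] bond c/1=3/200: DF=(1964219/2000000 − 3/200·(0.989800+0.958700))/(1+3/200) = 2347/2500 ≈ 0.938800

1 1 4949/5000
2 2 9587/10000
3 3 2347/2500
s(2y) = (1/(9587/10000) − 1)/(2) = 413/19174 ≈ 2.1540%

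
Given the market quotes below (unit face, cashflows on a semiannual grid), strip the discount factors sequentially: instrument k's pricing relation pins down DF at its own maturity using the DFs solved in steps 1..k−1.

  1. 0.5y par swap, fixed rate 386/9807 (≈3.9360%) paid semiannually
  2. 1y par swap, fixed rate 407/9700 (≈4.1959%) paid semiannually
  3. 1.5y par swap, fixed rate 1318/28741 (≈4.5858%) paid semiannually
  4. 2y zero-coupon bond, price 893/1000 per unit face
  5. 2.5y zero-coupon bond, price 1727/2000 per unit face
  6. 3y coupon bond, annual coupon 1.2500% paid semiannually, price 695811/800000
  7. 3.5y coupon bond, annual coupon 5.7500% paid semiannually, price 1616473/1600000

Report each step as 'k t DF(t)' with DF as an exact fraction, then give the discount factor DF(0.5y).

step 1 [0.5y] swap r/2=193/9807: DF=(1 − 193/9807·(0))/(1+193/9807) = 9807/10000 ≈ 0.980700
step 2 [1y] swap r/2=407/19400: DF=(1 − 407/19400·(0.980700))/(1+407/19400) = 9593/10000 ≈ 0.959300
step 3 [1.5y] swap r/2=659/28741: DF=(1 − 659/28741·(0.980700+0.959300))/(1+659/28741) = 9341/10000 ≈ 0.934100
step 4 [2y] zero: DF = P = 893/1000 ≈ 0.893000
step 5 [2.5y] zero: DF = P = 1727/2000 ≈ 0.863500
step 6 [3y] bond c/2=1/160: DF=(695811/800000 − 1/160·(0.980700+0.959300+0.934100+0.893000+0.863500))/(1+1/160) = 2089/2500 ≈ 0.835600
step 7 [3.5y] bond c/2=23/800: DF=(1616473/1600000 − 23/800·(0.980700+0.959300+0.934100+0.893000+0.863500+0.835600))/(1+23/800) = 8293/10000 ≈ 0.829300

1 1/2 9807/10000
2 1 9593/10000
3 3/2 9341/10000
4 2 893/1000
5 5/2 1727/2000
6 3 2089/2500
7 7/2 8293/10000
DF(0.5y) = 9807/10000 ≈ 0.980700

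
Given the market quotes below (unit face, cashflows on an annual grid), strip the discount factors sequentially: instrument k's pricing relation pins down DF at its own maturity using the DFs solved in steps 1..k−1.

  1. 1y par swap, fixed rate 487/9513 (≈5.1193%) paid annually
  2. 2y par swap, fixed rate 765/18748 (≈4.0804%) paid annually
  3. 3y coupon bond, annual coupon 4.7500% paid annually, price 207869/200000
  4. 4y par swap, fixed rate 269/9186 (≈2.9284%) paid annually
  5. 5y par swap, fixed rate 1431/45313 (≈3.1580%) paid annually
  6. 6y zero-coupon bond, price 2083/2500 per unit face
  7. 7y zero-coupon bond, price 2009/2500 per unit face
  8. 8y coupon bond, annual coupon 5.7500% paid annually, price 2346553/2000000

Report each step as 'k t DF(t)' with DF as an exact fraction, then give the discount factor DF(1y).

1 1 9513/10000
2 2 1847/2000
3 3 567/625
4 4 2231/2500
5 5 8569/10000
6 6 2083/2500
7 7 2009/2500
8 8 7741/10000
DF(1y) = 9513/10000 ≈ 0.951300

step 1 [1y] swap r/1=487/9513: DF=(1 − 487/9513·(0))/(1+487/9513) = 9513/10000 ≈ 0.951300
step 2 [2y] swap r/1=765/18748: DF=(1 − 765/18748·(0.951300))/(1+765/18748) = 1847/2000 ≈ 0.923500
step 3 [3y] bond c/1=19/400: DF=(207869/200000 − 19/400·(0.951300+0.923500))/(1+19/400) = 567/625 ≈ 0.907200
step 4 [4y] swap r/1=269/9186: DF=(1 − 269/9186·(0.951300+0.923500+0.907200))/(1+269/9186) = 2231/2500 ≈ 0.892400
step 5 [5y] swap r/1=1431/45313: DF=(1 − 1431/45313·(0.951300+0.923500+0.907200+0.892400))/(1+1431/45313) = 8569/10000 ≈ 0.856900
step 6 [6y] zero: DF = P = 2083/2500 ≈ 0.833200
step 7 [7y] zero: DF = P = 2009/2500 ≈ 0.803600
step 8 [8y] bond c/1=23/400: DF=(2346553/2000000 − 23/400·(0.951300+0.923500+0.907200+0.892400+0.856900+0.833200+0.803600))/(1+23/400) = 7741/10000 ≈ 0.774100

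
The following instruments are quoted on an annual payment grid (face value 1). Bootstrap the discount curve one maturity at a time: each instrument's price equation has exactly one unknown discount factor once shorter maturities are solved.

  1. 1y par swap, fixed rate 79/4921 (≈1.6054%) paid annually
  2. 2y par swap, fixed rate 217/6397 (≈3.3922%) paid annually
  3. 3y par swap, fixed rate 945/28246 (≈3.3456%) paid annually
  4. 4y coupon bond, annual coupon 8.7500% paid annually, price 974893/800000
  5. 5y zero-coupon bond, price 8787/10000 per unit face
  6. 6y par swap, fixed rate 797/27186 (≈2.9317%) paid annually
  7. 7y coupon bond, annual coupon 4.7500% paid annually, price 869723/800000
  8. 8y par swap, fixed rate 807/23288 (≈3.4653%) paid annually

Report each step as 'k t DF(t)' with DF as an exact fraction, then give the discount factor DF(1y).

step 1 [1y] swap r/1=79/4921: DF=(1 − 79/4921·(0))/(1+79/4921) = 4921/5000 ≈ 0.984200
step 2 [2y] swap r/1=217/6397: DF=(1 − 217/6397·(0.984200))/(1+217/6397) = 9349/10000 ≈ 0.934900
step 3 [3y] swap r/1=945/28246: DF=(1 − 945/28246·(0.984200+0.934900))/(1+945/28246) = 1811/2000 ≈ 0.905500
step 4 [4y] bond c/1=7/80: DF=(974893/800000 − 7/80·(0.984200+0.934900+0.905500))/(1+7/80) = 8933/10000 ≈ 0.893300
step 5 [5y] zero: DF = P = 8787/10000 ≈ 0.878700
step 6 [6y] swap r/1=797/27186: DF=(1 − 797/27186·(0.984200+0.934900+0.905500+0.893300+0.878700))/(1+797/27186) = 4203/5000 ≈ 0.840600
step 7 [7y] bond c/1=19/400: DF=(869723/800000 − 19/400·(0.984200+0.934900+0.905500+0.893300+0.878700+0.840600))/(1+19/400) = 7913/10000 ≈ 0.791300
step 8 [8y] swap r/1=807/23288: DF=(1 − 807/23288·(0.984200+0.934900+0.905500+0.893300+0.878700+0.840600+0.791300))/(1+807/23288) = 7579/10000 ≈ 0.757900

1 1 4921/5000
2 2 9349/10000
3 3 1811/2000
4 4 8933/10000
5 5 8787/10000
6 6 4203/5000
7 7 7913/10000
8 8 7579/10000
DF(1y) = 4921/5000 ≈ 0.984200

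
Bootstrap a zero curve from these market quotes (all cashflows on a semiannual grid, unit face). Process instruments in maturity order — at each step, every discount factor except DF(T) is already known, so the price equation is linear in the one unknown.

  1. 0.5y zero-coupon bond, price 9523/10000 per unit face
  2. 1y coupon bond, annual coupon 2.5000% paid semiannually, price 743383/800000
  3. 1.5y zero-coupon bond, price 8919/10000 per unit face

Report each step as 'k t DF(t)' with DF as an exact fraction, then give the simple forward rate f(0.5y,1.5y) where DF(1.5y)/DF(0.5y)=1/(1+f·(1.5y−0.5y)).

step 1 [0.5y] zero: DF = P = 9523/10000 ≈ 0.952300
step 2 [1y] bond c/2=1/80: DF=(743383/800000 − 1/80·(0.952300))/(1+1/80) = 453/500 ≈ 0.906000
step 3 [1.5y] zero: DF = P = 8919/10000 ≈ 0.891900

1 1/2 9523/10000
2 1 453/500
3 3/2 8919/10000
f(0.5y,1.5y) = ((9523/10000)/(8919/10000) − 1)/(1) = 604/8919 ≈ 6.7721%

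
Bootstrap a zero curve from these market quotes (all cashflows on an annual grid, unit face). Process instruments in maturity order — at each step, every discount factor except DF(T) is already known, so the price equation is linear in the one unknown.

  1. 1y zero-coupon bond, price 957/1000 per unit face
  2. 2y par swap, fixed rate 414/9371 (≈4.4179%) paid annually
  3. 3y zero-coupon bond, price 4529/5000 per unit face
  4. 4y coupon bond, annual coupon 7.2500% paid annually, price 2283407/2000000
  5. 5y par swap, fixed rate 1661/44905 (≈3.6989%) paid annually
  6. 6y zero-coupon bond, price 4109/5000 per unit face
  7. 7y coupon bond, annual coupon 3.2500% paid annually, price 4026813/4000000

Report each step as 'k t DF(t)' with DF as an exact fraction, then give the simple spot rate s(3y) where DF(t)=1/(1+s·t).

step 1 [1y] zero: DF = P = 957/1000 ≈ 0.957000
step 2 [2y] swap r/1=414/9371: DF=(1 − 414/9371·(0.957000))/(1+414/9371) = 2293/2500 ≈ 0.917200
step 3 [3y] zero: DF = P = 4529/5000 ≈ 0.905800
step 4 [4y] bond c/1=29/400: DF=(2283407/2000000 − 29/400·(0.957000+0.917200+0.905800))/(1+29/400) = 4383/5000 ≈ 0.876600
step 5 [5y] swap r/1=1661/44905: DF=(1 − 1661/44905·(0.957000+0.917200+0.905800+0.876600))/(1+1661/44905) = 8339/10000 ≈ 0.833900
step 6 [6y] zero: DF = P = 4109/5000 ≈ 0.821800
step 7 [7y] bond c/1=13/400: DF=(4026813/4000000 − 13/400·(0.957000+0.917200+0.905800+0.876600+0.833900+0.821800))/(1+13/400) = 4039/5000 ≈ 0.807800

1 1 957/1000
2 2 2293/2500
3 3 4529/5000
4 4 4383/5000
5 5 8339/10000
6 6 4109/5000
7 7 4039/5000
s(3y) = (1/(4529/5000) − 1)/(3) = 157/4529 ≈ 3.4665%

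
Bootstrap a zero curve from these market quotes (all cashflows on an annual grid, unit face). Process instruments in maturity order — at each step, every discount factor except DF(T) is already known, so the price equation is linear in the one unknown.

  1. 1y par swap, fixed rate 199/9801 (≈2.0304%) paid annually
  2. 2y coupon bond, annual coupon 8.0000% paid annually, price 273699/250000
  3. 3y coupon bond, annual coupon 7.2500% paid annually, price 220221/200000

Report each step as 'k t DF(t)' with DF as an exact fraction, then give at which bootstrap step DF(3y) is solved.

1 1 9801/10000
2 2 9411/10000
3 3 1121/1250
DF(3y) is solved at step 3

step 1 [1y] swap r/1=199/9801: DF=(1 − 199/9801·(0))/(1+199/9801) = 9801/10000 ≈ 0.980100
step 2 [2y] bond c/1=2/25: DF=(273699/250000 − 2/25·(0.980100))/(1+2/25) = 9411/10000 ≈ 0.941100
step 3 [3y] bond c/1=29/400: DF=(220221/200000 − 29/400·(0.980100+0.941100))/(1+29/400) = 1121/1250 ≈ 0.896800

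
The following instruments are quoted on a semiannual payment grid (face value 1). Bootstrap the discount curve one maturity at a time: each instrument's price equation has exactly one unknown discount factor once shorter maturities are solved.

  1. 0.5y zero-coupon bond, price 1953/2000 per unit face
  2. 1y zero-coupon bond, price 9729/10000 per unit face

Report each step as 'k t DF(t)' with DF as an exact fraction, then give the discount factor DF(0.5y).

1 1/2 1953/2000
2 1 9729/10000
DF(0.5y) = 1953/2000 ≈ 0.976500

step 1 [0.5y] zero: DF = P = 1953/2000 ≈ 0.976500
step 2 [1y] zero: DF = P = 9729/10000 ≈ 0.972900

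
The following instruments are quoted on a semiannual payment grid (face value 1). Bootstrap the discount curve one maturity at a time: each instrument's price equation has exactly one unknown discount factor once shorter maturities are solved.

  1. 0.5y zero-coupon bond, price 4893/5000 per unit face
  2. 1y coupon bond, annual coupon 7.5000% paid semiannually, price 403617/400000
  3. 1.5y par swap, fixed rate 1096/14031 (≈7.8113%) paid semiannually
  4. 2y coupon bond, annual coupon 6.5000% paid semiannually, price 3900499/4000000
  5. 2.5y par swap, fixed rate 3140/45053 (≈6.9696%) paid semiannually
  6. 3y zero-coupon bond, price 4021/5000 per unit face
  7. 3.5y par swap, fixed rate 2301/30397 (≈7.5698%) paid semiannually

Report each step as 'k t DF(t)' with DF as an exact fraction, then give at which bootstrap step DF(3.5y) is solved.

1 1/2 4893/5000
2 1 2343/2500
3 3/2 1113/1250
4 2 8561/10000
5 5/2 843/1000
6 3 4021/5000
7 7/2 7699/10000
DF(3.5y) is solved at step 7

step 1 [0.5y] zero: DF = P = 4893/5000 ≈ 0.978600
step 2 [1y] bond c/2=3/80: DF=(403617/400000 − 3/80·(0.978600))/(1+3/80) = 2343/2500 ≈ 0.937200
step 3 [1.5y] swap r/2=548/14031: DF=(1 − 548/14031·(0.978600+0.937200))/(1+548/14031) = 1113/1250 ≈ 0.890400
step 4 [2y] bond c/2=13/400: DF=(3900499/4000000 − 13/400·(0.978600+0.937200+0.890400))/(1+13/400) = 8561/10000 ≈ 0.856100
step 5 [2.5y] swap r/2=1570/45053: DF=(1 − 1570/45053·(0.978600+0.937200+0.890400+0.856100))/(1+1570/45053) = 843/1000 ≈ 0.843000
step 6 [3y] zero: DF = P = 4021/5000 ≈ 0.804200
step 7 [3.5y] swap r/2=2301/60794: DF=(1 − 2301/60794·(0.978600+0.937200+0.890400+0.856100+0.843000+0.804200))/(1+2301/60794) = 7699/10000 ≈ 0.769900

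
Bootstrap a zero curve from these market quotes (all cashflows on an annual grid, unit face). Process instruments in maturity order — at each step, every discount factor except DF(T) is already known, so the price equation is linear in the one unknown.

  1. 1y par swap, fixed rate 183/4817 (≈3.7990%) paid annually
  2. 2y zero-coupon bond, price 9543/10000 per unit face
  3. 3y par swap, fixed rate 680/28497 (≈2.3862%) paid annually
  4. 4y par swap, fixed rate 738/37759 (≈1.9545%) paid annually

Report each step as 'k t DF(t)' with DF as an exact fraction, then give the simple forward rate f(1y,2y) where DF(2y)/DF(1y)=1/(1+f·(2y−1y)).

1 1 4817/5000
2 2 9543/10000
3 3 233/250
4 4 4631/5000
f(1y,2y) = ((4817/5000)/(9543/10000) − 1)/(1) = 91/9543 ≈ 0.9536%

step 1 [1y] swap r/1=183/4817: DF=(1 − 183/4817·(0))/(1+183/4817) = 4817/5000 ≈ 0.963400
step 2 [2y] zero: DF = P = 9543/10000 ≈ 0.954300
step 3 [3y] swap r/1=680/28497: DF=(1 − 680/28497·(0.963400+0.954300))/(1+680/28497) = 233/250 ≈ 0.932000
step 4 [4y] swap r/1=738/37759: DF=(1 − 738/37759·(0.963400+0.954300+0.932000))/(1+738/37759) = 4631/5000 ≈ 0.926200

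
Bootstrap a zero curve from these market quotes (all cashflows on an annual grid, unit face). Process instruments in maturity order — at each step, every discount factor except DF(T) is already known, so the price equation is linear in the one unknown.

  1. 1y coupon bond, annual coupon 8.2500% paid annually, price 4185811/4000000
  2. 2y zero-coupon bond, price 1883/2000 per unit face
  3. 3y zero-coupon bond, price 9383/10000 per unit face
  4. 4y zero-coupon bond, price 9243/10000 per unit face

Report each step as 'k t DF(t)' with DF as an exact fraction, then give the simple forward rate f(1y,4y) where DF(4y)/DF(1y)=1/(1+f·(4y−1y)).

1 1 9667/10000
2 2 1883/2000
3 3 9383/10000
4 4 9243/10000
f(1y,4y) = ((9667/10000)/(9243/10000) − 1)/(3) = 424/27729 ≈ 1.5291%

step 1 [1y] bond c/1=33/400: DF=(4185811/4000000 − 33/400·(0))/(1+33/400) = 9667/10000 ≈ 0.966700
step 2 [2y] zero: DF = P = 1883/2000 ≈ 0.941500
step 3 [3y] zero: DF = P = 9383/10000 ≈ 0.938300
step 4 [4y] zero: DF = P = 9243/10000 ≈ 0.924300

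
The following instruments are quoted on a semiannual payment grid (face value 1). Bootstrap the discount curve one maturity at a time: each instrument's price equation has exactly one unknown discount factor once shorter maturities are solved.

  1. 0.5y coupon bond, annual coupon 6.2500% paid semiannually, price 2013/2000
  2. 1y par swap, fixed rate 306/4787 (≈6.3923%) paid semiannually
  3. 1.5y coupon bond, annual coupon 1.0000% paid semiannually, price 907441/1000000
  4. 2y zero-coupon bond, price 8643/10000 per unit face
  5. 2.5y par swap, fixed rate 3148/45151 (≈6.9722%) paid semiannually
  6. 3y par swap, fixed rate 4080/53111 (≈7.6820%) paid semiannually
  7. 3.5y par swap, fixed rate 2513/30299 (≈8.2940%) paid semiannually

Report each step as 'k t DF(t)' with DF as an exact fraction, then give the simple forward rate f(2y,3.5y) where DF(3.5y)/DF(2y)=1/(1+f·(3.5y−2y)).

step 1 [0.5y] bond c/2=1/32: DF=(2013/2000 − 1/32·(0))/(1+1/32) = 122/125 ≈ 0.976000
step 2 [1y] swap r/2=153/4787: DF=(1 − 153/4787·(0.976000))/(1+153/4787) = 2347/2500 ≈ 0.938800
step 3 [1.5y] bond c/2=1/200: DF=(907441/1000000 − 1/200·(0.976000+0.938800))/(1+1/200) = 4467/5000 ≈ 0.893400
step 4 [2y] zero: DF = P = 8643/10000 ≈ 0.864300
step 5 [2.5y] swap r/2=1574/45151: DF=(1 − 1574/45151·(0.976000+0.938800+0.893400+0.864300))/(1+1574/45151) = 4213/5000 ≈ 0.842600
step 6 [3y] swap r/2=2040/53111: DF=(1 − 2040/53111·(0.976000+0.938800+0.893400+0.864300+0.842600))/(1+2040/53111) = 199/250 ≈ 0.796000
step 7 [3.5y] swap r/2=2513/60598: DF=(1 − 2513/60598·(0.976000+0.938800+0.893400+0.864300+0.842600+0.796000))/(1+2513/60598) = 7487/10000 ≈ 0.748700

1 1/2 122/125
2 1 2347/2500
3 3/2 4467/5000
4 2 8643/10000
5 5/2 4213/5000
6 3 199/250
7 7/2 7487/10000
f(2y,3.5y) = ((8643/10000)/(7487/10000) − 1)/(3/2) = 2312/22461 ≈ 10.2934%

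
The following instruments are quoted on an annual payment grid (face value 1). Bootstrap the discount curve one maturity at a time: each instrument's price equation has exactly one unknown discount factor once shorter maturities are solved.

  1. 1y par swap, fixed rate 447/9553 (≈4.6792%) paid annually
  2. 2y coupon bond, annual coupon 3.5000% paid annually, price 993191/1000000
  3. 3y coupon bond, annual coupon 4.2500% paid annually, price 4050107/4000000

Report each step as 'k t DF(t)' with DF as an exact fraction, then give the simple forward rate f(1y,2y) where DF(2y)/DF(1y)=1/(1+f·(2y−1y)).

step 1 [1y] swap r/1=447/9553: DF=(1 − 447/9553·(0))/(1+447/9553) = 9553/10000 ≈ 0.955300
step 2 [2y] bond c/1=7/200: DF=(993191/1000000 − 7/200·(0.955300))/(1+7/200) = 9273/10000 ≈ 0.927300
step 3 [3y] bond c/1=17/400: DF=(4050107/4000000 − 17/400·(0.955300+0.927300))/(1+17/400) = 1789/2000 ≈ 0.894500

1 1 9553/10000
2 2 9273/10000
3 3 1789/2000
f(1y,2y) = ((9553/10000)/(9273/10000) − 1)/(1) = 280/9273 ≈ 3.0195%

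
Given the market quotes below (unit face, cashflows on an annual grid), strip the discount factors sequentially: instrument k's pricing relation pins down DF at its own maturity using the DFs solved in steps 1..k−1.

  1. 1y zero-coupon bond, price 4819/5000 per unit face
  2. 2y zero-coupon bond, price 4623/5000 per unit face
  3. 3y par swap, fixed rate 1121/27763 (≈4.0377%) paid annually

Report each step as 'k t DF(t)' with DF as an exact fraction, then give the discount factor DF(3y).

1 1 4819/5000
2 2 4623/5000
3 3 8879/10000
DF(3y) = 8879/10000 ≈ 0.887900

step 1 [1y] zero: DF = P = 4819/5000 ≈ 0.963800
step 2 [2y] zero: DF = P = 4623/5000 ≈ 0.924600
step 3 [3y] swap r/1=1121/27763: DF=(1 − 1121/27763·(0.963800+0.924600))/(1+1121/27763) = 8879/10000 ≈ 0.887900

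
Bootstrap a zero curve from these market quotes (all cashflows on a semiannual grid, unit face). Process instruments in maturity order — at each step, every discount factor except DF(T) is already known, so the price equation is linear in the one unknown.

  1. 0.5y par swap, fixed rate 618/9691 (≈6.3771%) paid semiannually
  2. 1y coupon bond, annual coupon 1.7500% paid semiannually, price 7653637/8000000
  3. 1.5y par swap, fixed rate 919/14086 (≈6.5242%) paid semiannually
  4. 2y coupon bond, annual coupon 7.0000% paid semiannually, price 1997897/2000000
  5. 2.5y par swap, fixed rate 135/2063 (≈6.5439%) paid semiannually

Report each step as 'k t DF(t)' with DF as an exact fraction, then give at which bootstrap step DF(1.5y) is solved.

1 1/2 9691/10000
2 1 47/50
3 3/2 9081/10000
4 2 8699/10000
5 5/2 1703/2000
DF(1.5y) is solved at step 3

step 1 [0.5y] swap r/2=309/9691: DF=(1 − 309/9691·(0))/(1+309/9691) = 9691/10000 ≈ 0.969100
step 2 [1y] bond c/2=7/800: DF=(7653637/8000000 − 7/800·(0.969100))/(1+7/800) = 47/50 ≈ 0.940000
step 3 [1.5y] swap r/2=919/28172: DF=(1 − 919/28172·(0.969100+0.940000))/(1+919/28172) = 9081/10000 ≈ 0.908100
step 4 [2y] bond c/2=7/200: DF=(1997897/2000000 − 7/200·(0.969100+0.940000+0.908100))/(1+7/200) = 8699/10000 ≈ 0.869900
step 5 [2.5y] swap r/2=135/4126: DF=(1 − 135/4126·(0.969100+0.940000+0.908100+0.869900))/(1+135/4126) = 1703/2000 ≈ 0.851500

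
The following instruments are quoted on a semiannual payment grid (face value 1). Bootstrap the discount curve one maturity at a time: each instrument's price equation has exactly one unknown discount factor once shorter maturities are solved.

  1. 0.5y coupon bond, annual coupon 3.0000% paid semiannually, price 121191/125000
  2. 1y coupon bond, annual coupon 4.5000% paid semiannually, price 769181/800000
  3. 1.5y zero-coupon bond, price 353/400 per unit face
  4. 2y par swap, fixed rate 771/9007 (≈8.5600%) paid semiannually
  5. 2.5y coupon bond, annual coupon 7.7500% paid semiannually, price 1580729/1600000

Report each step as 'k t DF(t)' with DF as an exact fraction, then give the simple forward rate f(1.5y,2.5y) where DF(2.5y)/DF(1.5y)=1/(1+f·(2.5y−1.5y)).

step 1 [0.5y] bond c/2=3/200: DF=(121191/125000 − 3/200·(0))/(1+3/200) = 597/625 ≈ 0.955200
step 2 [1y] bond c/2=9/400: DF=(769181/800000 − 9/400·(0.955200))/(1+9/400) = 9193/10000 ≈ 0.919300
step 3 [1.5y] zero: DF = P = 353/400 ≈ 0.882500
step 4 [2y] swap r/2=771/18014: DF=(1 − 771/18014·(0.955200+0.919300+0.882500))/(1+771/18014) = 4229/5000 ≈ 0.845800
step 5 [2.5y] bond c/2=31/800: DF=(1580729/1600000 − 31/800·(0.955200+0.919300+0.882500+0.845800))/(1+31/800) = 8167/10000 ≈ 0.816700

1 1/2 597/625
2 1 9193/10000
3 3/2 353/400
4 2 4229/5000
5 5/2 8167/10000
f(1.5y,2.5y) = ((353/400)/(8167/10000) − 1)/(1) = 658/8167 ≈ 8.0568%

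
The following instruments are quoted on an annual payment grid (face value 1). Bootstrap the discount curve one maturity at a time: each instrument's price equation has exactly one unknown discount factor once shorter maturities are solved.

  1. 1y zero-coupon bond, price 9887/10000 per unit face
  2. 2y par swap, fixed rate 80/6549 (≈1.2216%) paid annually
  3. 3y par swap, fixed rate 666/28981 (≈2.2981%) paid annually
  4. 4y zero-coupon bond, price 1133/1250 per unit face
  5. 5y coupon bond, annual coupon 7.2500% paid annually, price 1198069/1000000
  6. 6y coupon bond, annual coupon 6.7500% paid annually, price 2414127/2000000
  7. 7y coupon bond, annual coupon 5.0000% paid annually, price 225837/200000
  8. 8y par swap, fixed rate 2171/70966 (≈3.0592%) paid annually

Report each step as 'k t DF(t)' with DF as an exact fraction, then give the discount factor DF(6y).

step 1 [1y] zero: DF = P = 9887/10000 ≈ 0.988700
step 2 [2y] swap r/1=80/6549: DF=(1 − 80/6549·(0.988700))/(1+80/6549) = 122/125 ≈ 0.976000
step 3 [3y] swap r/1=666/28981: DF=(1 − 666/28981·(0.988700+0.976000))/(1+666/28981) = 4667/5000 ≈ 0.933400
step 4 [4y] zero: DF = P = 1133/1250 ≈ 0.906400
step 5 [5y] bond c/1=29/400: DF=(1198069/1000000 − 29/400·(0.988700+0.976000+0.933400+0.906400))/(1+29/400) = 8599/10000 ≈ 0.859900
step 6 [6y] bond c/1=27/400: DF=(2414127/2000000 − 27/400·(0.988700+0.976000+0.933400+0.906400+0.859900))/(1+27/400) = 4179/5000 ≈ 0.835800
step 7 [7y] bond c/1=1/20: DF=(225837/200000 − 1/20·(0.988700+0.976000+0.933400+0.906400+0.859900+0.835800))/(1+1/20) = 1627/2000 ≈ 0.813500
step 8 [8y] swap r/1=2171/70966: DF=(1 − 2171/70966·(0.988700+0.976000+0.933400+0.906400+0.859900+0.835800+0.813500))/(1+2171/70966) = 7829/10000 ≈ 0.782900

1 1 9887/10000
2 2 122/125
3 3 4667/5000
4 4 1133/1250
5 5 8599/10000
6 6 4179/5000
7 7 1627/2000
8 8 7829/10000
DF(6y) = 4179/5000 ≈ 0.835800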